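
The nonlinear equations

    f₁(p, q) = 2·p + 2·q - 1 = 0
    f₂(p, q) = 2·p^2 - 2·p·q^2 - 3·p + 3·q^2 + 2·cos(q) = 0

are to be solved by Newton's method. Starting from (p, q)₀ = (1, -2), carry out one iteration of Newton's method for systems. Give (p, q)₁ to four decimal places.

At (1, -2): F = (-3.0000, 2.167706).
Jacobian J = [[2, 2], [4·p - 2·q^2 - 3, -4·p·q + 6·q - 2·sin(q)]].
At the point, J = [[2.0000, 2.0000], [-7.0000, -2.181405]] (det J = 9.637190).
Solving J·Δ = −F gives Δ = (-0.2292, 1.7292).
Then the next iterate is (p, q)₁ = (0.7708, -0.2708).

(0.7708, -0.2708)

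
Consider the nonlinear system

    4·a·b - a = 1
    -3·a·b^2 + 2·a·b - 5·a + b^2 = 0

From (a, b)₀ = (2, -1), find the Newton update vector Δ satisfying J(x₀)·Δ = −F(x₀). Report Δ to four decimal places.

(0.2000, 1.5000)

At (2, -1): F = (-11.0000, -19.0000).
Jacobian J = [[4·b - 1, 4·a], [-3·b^2 + 2·b - 5, -6·a·b + 2·a + 2·b]].
At the point, J = [[-5.0000, 8.0000], [-10.0000, 14.0000]] (det J = 10.0000).
Solving J·Δ = −F gives Δ = (0.2000, 1.5000).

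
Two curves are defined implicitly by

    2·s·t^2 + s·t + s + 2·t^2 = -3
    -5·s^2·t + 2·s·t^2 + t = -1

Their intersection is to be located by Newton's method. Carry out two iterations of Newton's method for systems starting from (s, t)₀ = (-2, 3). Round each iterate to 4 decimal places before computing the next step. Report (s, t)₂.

(-0.0364, 2.3313)

At (-2, 3): F = (-23.0000, -92.0000).
Jacobian J = [[2·t^2 + t + 1, 4·s·t + s + 4·t], [-10·s·t + 2·t^2, -5·s^2 + 4·s·t + 1]].
At the point, J = [[22.0000, -14.0000], [78.0000, -43.0000]] (det J = 146.0000).
Solving J·Δ = −F gives Δ = (2.0479, 1.5753).
Then the next iterate is (s, t)₁ = (0.0479, 4.5753).
Round to (0.0479, 4.5753) and repeat: F = (47.139214, 7.528229), J = [[47.442040, 19.225727], [39.675171, 1.865155]].
Δ = (-0.0843, -2.2440), so (s, t)₂ = (-0.0364, 2.3313).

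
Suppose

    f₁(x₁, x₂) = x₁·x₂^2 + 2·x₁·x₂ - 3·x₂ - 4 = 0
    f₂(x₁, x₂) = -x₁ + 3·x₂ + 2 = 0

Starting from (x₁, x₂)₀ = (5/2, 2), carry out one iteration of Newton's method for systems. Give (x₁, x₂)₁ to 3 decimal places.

At (5/2, 2): F = (10.000, 5.500).
Jacobian J = [[x₂^2 + 2·x₂, 2·x₁·x₂ + 2·x₁ - 3], [-1, 3]].
At the point, J = [[8.000, 12.000], [-1.000, 3.000]] (det J = 36.000).
Solving J·Δ = −F gives Δ = (1.000, -1.500).
Then the next iterate is (x₁, x₂)₁ = (3.500, 0.500).

(3.500, 0.500)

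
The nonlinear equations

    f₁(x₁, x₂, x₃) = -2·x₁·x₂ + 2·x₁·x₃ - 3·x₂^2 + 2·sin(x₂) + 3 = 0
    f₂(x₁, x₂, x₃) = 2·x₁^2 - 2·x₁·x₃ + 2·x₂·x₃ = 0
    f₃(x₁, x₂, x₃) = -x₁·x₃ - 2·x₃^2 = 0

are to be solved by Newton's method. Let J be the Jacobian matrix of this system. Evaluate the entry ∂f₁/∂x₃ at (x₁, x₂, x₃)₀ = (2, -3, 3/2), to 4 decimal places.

4.0000

∂f₁/∂x₃ = 2·x₁.
At (2, -3, 3/2) this is 4.0000.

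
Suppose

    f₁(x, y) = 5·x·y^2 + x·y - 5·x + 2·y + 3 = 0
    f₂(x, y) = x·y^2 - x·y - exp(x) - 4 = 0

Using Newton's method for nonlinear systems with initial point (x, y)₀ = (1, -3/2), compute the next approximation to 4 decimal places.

(-7.2514, -4.3704)

At (1, -3/2): F = (4.7500, -2.968282).
Jacobian J = [[5·y^2 + y - 5, 10·x·y + x + 2], [y^2 - y - exp(x), 2·x·y - x]].
At the point, J = [[4.7500, -12.0000], [1.031718, -4.0000]] (det J = -6.619382).
Solving J·Δ = −F gives Δ = (-8.2514, -2.8704).
Then the next iterate is (x, y)₁ = (-7.2514, -4.3704).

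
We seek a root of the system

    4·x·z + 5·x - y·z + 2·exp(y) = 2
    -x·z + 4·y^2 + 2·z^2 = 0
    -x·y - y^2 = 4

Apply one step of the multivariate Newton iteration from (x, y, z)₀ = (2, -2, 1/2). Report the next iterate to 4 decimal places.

(3.0645, -1.0645, -1.5508)

At (2, -2, 1/2): F = (13.270671, 15.5000, -4.0000).
Jacobian J = [[4·z + 5, -z + 2·exp(y), 4·x - y], [-z, 8·y, -x + 4·z], [-y, -x - 2·y, 0]].
At the point, J = [[7.0000, -0.229329, 10.0000], [-0.5000, -16.0000, 0.0000], [2.0000, 2.0000, 0.0000]] (det J = 310.0000).
Solving J·Δ = −F gives Δ = (1.0645, 0.9355, -2.0508).
Then the next iterate is (x, y, z)₁ = (3.0645, -1.0645, -1.5508).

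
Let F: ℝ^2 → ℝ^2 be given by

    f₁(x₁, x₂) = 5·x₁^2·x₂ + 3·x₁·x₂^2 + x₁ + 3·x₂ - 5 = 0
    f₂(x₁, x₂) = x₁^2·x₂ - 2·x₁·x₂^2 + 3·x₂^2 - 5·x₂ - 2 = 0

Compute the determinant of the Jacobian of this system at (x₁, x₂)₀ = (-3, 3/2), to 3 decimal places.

-871.250

J = [[10·x₁·x₂ + 3·x₂^2 + 1, 5·x₁^2 + 6·x₁·x₂ + 3], [2·x₁·x₂ - 2·x₂^2, x₁^2 - 4·x₁·x₂ + 6·x₂ - 5]].
At the point, J = [[-37.250, 21.000], [-13.500, 31.000]].
det J = -871.250.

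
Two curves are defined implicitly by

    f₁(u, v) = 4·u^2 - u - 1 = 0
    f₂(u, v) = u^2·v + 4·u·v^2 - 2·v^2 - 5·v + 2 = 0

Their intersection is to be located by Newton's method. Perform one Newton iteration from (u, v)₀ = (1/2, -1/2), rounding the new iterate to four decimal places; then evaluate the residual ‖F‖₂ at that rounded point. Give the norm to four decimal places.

0.1713

At (1/2, -1/2): F = (-0.5000, 4.3750).
Jacobian J = [[8·u - 1, 0], [2·u·v + 4·v^2, u^2 + 8·u·v - 4·v - 5]].
At the point, J = [[3.0000, 0.0000], [0.5000, -4.7500]] (det J = -14.2500).
Solving J·Δ = −F gives Δ = (0.1667, 0.9386).
Then the next iterate is (u, v)₁ = (0.6667, 0.4386).
Re-evaluating at (0.6667, 0.4386): F = (0.111256, 0.130225), so ‖F‖₂ = 0.1713.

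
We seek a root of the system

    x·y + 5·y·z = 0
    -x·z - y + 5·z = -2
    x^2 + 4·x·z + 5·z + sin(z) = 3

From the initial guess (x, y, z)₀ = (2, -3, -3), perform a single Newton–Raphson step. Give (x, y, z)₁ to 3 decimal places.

At (2, -3, -3): F = (39.000, -4.000, -38.14112).
Jacobian J = [[y, x + 5·z, 5·y], [-z, -1, -x + 5], [2·x + 4·z, 0, 4·x + cos(z) + 5]].
At the point, J = [[-3.000, -13.000, -15.000], [3.000, -1.000, 3.000], [-8.000, 0.000, 12.01001]] (det J = 936.42032).
Solving J·Δ = −F gives Δ = (-1.032, 0.367, 2.488).
Then the next iterate is (x, y, z)₁ = (0.968, -2.633, -0.512).

(0.968, -2.633, -0.512)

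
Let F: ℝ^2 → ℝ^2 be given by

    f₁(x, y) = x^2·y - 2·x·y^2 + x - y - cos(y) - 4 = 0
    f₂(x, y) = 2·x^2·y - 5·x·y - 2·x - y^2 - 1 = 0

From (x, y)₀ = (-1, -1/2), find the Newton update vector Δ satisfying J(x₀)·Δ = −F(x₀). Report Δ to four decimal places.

At (-1, -1/2): F = (-5.377583, -2.7500).
Jacobian J = [[2·x·y - 2·y^2 + 1, x^2 - 4·x·y + sin(y) - 1], [4·x·y - 5·y - 2, 2·x^2 - 5·x - 2·y]].
At the point, J = [[1.5000, -2.479426], [2.5000, 8.0000]] (det J = 18.198564).
Solving J·Δ = −F gives Δ = (2.7386, -0.5121).

(2.7386, -0.5121)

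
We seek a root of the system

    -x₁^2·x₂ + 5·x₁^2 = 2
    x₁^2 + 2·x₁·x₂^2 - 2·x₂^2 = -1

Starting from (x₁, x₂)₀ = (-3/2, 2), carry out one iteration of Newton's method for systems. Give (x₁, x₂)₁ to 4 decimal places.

At (-3/2, 2): F = (4.7500, -16.7500).
Jacobian J = [[-2·x₁·x₂ + 10·x₁, -x₁^2], [2·x₁ + 2·x₂^2, 4·x₁·x₂ - 4·x₂]].
At the point, J = [[-9.0000, -2.2500], [5.0000, -20.0000]] (det J = 191.2500).
Solving J·Δ = −F gives Δ = (0.6938, -0.6641).
Then the next iterate is (x₁, x₂)₁ = (-0.8062, 1.3359).

(-0.8062, 1.3359)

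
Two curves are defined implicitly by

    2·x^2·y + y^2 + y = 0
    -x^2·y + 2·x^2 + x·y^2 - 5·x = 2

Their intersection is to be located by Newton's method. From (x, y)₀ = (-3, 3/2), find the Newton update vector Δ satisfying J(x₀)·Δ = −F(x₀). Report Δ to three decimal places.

(1.754, 0.037)

At (-3, 3/2): F = (30.750, 10.750).
Jacobian J = [[4·x·y, 2·x^2 + 2·y + 1], [-2·x·y + 4·x + y^2 - 5, -x^2 + 2·x·y]].
At the point, J = [[-18.000, 22.000], [-5.750, -18.000]] (det J = 450.500).
Solving J·Δ = −F gives Δ = (1.754, 0.037).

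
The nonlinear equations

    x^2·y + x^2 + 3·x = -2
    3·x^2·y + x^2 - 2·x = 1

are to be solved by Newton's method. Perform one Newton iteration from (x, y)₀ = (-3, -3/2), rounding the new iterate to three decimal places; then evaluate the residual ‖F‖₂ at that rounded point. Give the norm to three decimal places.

At (-3, -3/2): F = (-11.500, -26.500).
Jacobian J = [[2·x·y + 2·x + 3, x^2], [6·x·y + 2·x - 2, 3·x^2]].
At the point, J = [[6.000, 9.000], [19.000, 27.000]] (det J = -9.000).
Solving J·Δ = −F gives Δ = (-8.000, 6.611).
Then the next iterate is (x, y)₁ = (-11.000, 5.111).
Re-evaluating at (-11.000, 5.111): F = (708.431, 1997.293), so ‖F‖₂ = 2119.211.

2119.211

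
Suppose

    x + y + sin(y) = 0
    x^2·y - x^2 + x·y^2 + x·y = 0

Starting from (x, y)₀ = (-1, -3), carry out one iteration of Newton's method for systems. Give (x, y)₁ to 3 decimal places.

At (-1, -3): F = (-4.14112, -10.000).
Jacobian J = [[1, cos(y) + 1], [2·x·y - 2·x + y^2 + y, x^2 + 2·x·y + x]].
At the point, J = [[1.000, 0.01001], [14.000, 6.000]] (det J = 5.85989).
Solving J·Δ = −F gives Δ = (4.223, -8.187).
Then the next iterate is (x, y)₁ = (3.223, -11.187).

(3.223, -11.187)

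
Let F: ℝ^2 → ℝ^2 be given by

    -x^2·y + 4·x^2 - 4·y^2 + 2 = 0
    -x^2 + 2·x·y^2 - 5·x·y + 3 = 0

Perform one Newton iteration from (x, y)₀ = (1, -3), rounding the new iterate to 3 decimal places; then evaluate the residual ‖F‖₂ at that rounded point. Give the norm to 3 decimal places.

At (1, -3): F = (-27.000, 35.000).
Jacobian J = [[-2·x·y + 8·x, -x^2 - 8·y], [-2·x + 2·y^2 - 5·y, 4·x·y - 5·x]].
At the point, J = [[14.000, 23.000], [31.000, -17.000]] (det J = -951.000).
Solving J·Δ = −F gives Δ = (-0.364, 1.395).
Then the next iterate is (x, y)₁ = (0.636, -1.605).
Re-evaluating at (0.636, -1.605): F = (-6.03690, 10.97611), so ‖F‖₂ = 12.527.

12.527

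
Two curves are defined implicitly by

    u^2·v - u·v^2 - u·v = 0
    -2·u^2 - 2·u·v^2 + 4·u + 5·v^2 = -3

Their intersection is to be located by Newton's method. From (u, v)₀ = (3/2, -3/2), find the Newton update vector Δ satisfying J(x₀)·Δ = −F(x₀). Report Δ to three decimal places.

(0.309, 1.166)

At (3/2, -3/2): F = (-4.500, 9.000).
Jacobian J = [[2·u·v - v^2 - v, u^2 - 2·u·v - u], [-4·u - 2·v^2 + 4, -4·u·v + 10·v]].
At the point, J = [[-5.250, 5.250], [-6.500, -6.000]] (det J = 65.625).
Solving J·Δ = −F gives Δ = (0.309, 1.166).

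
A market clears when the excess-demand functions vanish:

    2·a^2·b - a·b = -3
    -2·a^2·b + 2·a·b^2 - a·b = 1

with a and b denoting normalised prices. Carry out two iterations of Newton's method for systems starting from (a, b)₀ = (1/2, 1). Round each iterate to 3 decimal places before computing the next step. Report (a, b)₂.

(-1.929, -0.619)

At (1/2, 1): F = (3.000, -1.000).
Jacobian J = [[4·a·b - b, 2·a^2 - a], [-4·a·b + 2·b^2 - b, -2·a^2 + 4·a·b - a]].
At the point, J = [[1.000, 0.000], [-1.000, 1.000]] (det J = 1.000).
Solving J·Δ = −F gives Δ = (-3.000, -2.000).
Then the next iterate is (a, b)₁ = (-2.500, -1.000).
Round to (-2.500, -1.000) and repeat: F = (-12.000, 4.000), J = [[11.000, 15.000], [-7.000, 0.000]].
Δ = (0.571, 0.381), so (a, b)₂ = (-1.929, -0.619).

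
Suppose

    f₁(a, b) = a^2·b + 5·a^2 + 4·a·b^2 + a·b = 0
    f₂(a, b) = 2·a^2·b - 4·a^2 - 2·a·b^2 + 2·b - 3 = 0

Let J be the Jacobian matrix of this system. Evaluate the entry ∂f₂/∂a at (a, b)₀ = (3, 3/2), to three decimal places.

-10.500

∂f₂/∂a = 4·a·b - 8·a - 2·b^2.
At (3, 3/2) this is -10.500.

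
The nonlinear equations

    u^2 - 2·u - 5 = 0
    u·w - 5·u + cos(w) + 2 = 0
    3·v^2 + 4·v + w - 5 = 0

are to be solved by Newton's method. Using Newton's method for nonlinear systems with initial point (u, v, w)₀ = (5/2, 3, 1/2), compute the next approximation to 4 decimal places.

(3.7500, 1.1169, 7.4274)

At (5/2, 3, 1/2): F = (-3.7500, -8.372417, 34.5000).
Jacobian J = [[2·u - 2, 0, 0], [w - 5, 0, u - sin(w)], [0, 6·v + 4, 1]].
At the point, J = [[3.0000, 0.0000, 0.0000], [-4.5000, 0.0000, 2.020574], [0.0000, 22.0000, 1.0000]] (det J = -133.357914).
Solving J·Δ = −F gives Δ = (1.2500, -1.8831, 6.9274).
Then the next iterate is (u, v, w)₁ = (3.7500, 1.1169, 7.4274).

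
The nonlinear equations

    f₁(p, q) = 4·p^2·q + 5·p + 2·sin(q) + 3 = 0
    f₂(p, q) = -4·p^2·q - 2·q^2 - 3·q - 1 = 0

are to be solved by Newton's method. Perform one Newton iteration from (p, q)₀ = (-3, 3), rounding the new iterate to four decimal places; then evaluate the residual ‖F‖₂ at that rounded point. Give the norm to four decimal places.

At (-3, 3): F = (96.282240, -136.0000).
Jacobian J = [[8·p·q + 5, 4·p^2 + 2·cos(q)], [-8·p·q, -4·p^2 - 4·q - 3]].
At the point, J = [[-67.0000, 34.020015], [72.0000, -51.0000]] (det J = 967.558920).
Solving J·Δ = −F gives Δ = (0.2932, -2.2528).
Then the next iterate is (p, q)₁ = (-2.7068, 0.7472).
Re-evaluating at (-2.7068, 0.7472): F = (12.723414, -26.256455), so ‖F‖₂ = 29.1768.

29.1768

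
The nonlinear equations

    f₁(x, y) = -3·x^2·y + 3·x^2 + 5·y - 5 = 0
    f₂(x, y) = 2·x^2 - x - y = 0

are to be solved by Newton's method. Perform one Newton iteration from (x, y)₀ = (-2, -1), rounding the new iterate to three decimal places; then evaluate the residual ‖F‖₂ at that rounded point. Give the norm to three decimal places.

25.762

At (-2, -1): F = (14.000, 11.000).
Jacobian J = [[-6·x·y + 6·x, -3·x^2 + 5], [4·x - 1, -1]].
At the point, J = [[-24.000, -7.000], [-9.000, -1.000]] (det J = -39.000).
Solving J·Δ = −F gives Δ = (1.615, -3.538).
Then the next iterate is (x, y)₁ = (-0.385, -4.538).
Re-evaluating at (-0.385, -4.538): F = (-25.22739, 5.21945), so ‖F‖₂ = 25.762.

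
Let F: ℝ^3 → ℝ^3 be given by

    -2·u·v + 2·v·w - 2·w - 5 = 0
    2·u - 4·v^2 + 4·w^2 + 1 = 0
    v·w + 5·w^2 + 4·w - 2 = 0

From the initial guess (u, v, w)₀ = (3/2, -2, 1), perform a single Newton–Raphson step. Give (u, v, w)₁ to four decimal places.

(2.2059, -1.3529, 0.5294)

At (3/2, -2, 1): F = (-5.0000, -8.0000, 5.0000).
Jacobian J = [[-2·v, -2·u + 2·w, 2·v - 2], [2, -8·v, 8·w], [0, w, v + 10·w + 4]].
At the point, J = [[4.0000, -1.0000, -6.0000], [2.0000, 16.0000, 8.0000], [0.0000, 1.0000, 12.0000]] (det J = 748.0000).
Solving J·Δ = −F gives Δ = (0.7059, 0.6471, -0.4706).
Then the next iterate is (u, v, w)₁ = (2.2059, -1.3529, 0.5294).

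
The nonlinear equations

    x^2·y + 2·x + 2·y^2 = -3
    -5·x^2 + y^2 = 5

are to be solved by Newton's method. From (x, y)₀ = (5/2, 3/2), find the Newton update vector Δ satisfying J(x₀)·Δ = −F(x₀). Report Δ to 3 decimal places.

(-1.440, -0.669)

At (5/2, 3/2): F = (21.875, -34.000).
Jacobian J = [[2·x·y + 2, x^2 + 4·y], [-10·x, 2·y]].
At the point, J = [[9.500, 12.250], [-25.000, 3.000]] (det J = 334.750).
Solving J·Δ = −F gives Δ = (-1.440, -0.669).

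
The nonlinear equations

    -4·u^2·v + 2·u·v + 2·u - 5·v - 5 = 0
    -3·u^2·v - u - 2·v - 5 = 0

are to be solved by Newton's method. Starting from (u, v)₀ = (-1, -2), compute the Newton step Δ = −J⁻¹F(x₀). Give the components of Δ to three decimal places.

At (-1, -2): F = (15.000, 6.000).
Jacobian J = [[-8·u·v + 2·v + 2, -4·u^2 + 2·u - 5], [-6·u·v - 1, -3·u^2 - 2]].
At the point, J = [[-18.000, -11.000], [-13.000, -5.000]] (det J = -53.000).
Solving J·Δ = −F gives Δ = (-0.170, 1.642).

(-0.170, 1.642)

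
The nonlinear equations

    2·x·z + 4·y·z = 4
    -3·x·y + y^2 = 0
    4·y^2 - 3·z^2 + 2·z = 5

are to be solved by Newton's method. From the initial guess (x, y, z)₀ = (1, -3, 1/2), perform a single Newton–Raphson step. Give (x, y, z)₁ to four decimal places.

(0.3313, -1.6687, -0.2006)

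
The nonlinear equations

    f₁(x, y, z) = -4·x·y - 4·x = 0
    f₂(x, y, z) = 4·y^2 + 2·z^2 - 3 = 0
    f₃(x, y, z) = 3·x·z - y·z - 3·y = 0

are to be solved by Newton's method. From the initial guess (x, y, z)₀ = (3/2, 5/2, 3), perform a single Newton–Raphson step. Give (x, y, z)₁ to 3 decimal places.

At (3/2, 5/2, 3): F = (-21.000, 40.000, -1.500).
Jacobian J = [[-4·y - 4, -4·x, 0], [0, 8·y, 4·z], [3·z, -z - 3, 3·x - y]].
At the point, J = [[-14.000, -6.000, 0.000], [0.000, 20.000, 12.000], [9.000, -6.000, 2.000]] (det J = -2216.000).
Solving J·Δ = −F gives Δ = (-0.796, -1.643, -0.596).
Then the next iterate is (x, y, z)₁ = (0.704, 0.857, 2.404).

(0.704, 0.857, 2.404)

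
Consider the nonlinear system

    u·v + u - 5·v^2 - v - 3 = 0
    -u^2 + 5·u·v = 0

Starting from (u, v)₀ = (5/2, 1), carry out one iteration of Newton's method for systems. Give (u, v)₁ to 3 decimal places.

(2.375, 0.500)

At (5/2, 1): F = (-4.000, 6.250).
Jacobian J = [[v + 1, u - 10·v - 1], [-2·u + 5·v, 5·u]].
At the point, J = [[2.000, -8.500], [0.000, 12.500]] (det J = 25.000).
Solving J·Δ = −F gives Δ = (-0.125, -0.500).
Then the next iterate is (u, v)₁ = (2.375, 0.500).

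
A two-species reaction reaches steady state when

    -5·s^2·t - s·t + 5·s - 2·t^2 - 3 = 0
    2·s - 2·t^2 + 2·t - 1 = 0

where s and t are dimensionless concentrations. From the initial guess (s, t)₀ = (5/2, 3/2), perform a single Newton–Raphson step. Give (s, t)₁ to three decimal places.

(1.192, 1.471)

At (5/2, 3/2): F = (-45.625, 2.500).
Jacobian J = [[-10·s·t - t + 5, -5·s^2 - s - 4·t], [2, -4·t + 2]].
At the point, J = [[-34.000, -39.750], [2.000, -4.000]] (det J = 215.500).
Solving J·Δ = −F gives Δ = (-1.308, -0.029).
Then the next iterate is (s, t)₁ = (1.192, 1.471).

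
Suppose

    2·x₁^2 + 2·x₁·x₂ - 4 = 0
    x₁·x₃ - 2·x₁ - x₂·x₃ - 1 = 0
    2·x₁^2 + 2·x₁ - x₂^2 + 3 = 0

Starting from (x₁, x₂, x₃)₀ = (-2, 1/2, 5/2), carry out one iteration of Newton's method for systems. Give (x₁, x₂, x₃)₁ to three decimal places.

(-0.529, -1.574, 3.568)

At (-2, 1/2, 5/2): F = (2.000, -3.250, 6.750).
Jacobian J = [[4·x₁ + 2·x₂, 2·x₁, 0], [x₃ - 2, -x₃, x₁ - x₂], [4·x₁ + 2, -2·x₂, 0]].
At the point, J = [[-7.000, -4.000, 0.000], [0.500, -2.500, -2.500], [-6.000, -1.000, 0.000]] (det J = -42.500).
Solving J·Δ = −F gives Δ = (1.471, -2.074, 1.068).
Then the next iterate is (x₁, x₂, x₃)₁ = (-0.529, -1.574, 3.568).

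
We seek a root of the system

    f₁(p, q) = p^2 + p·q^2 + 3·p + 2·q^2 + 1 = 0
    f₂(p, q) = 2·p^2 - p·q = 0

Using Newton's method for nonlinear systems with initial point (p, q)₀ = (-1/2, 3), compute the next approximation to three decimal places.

At (-1/2, 3): F = (13.250, 2.000).
Jacobian J = [[2·p + q^2 + 3, 2·p·q + 4·q], [4·p - q, -p]].
At the point, J = [[11.000, 9.000], [-5.000, 0.500]] (det J = 50.500).
Solving J·Δ = −F gives Δ = (0.225, -1.748).
Then the next iterate is (p, q)₁ = (-0.275, 1.252).

(-0.275, 1.252)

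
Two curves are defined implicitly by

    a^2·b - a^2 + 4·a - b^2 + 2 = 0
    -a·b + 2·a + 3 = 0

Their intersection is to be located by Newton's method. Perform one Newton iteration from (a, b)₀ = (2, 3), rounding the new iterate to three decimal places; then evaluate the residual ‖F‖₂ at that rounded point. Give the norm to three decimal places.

1.651

At (2, 3): F = (9.000, 1.000).
Jacobian J = [[2·a·b - 2·a + 4, a^2 - 2·b], [-b + 2, -a]].
At the point, J = [[12.000, -2.000], [-1.000, -2.000]] (det J = -26.000).
Solving J·Δ = −F gives Δ = (-0.615, 0.808).
Then the next iterate is (a, b)₁ = (1.385, 3.808).
Re-evaluating at (1.385, 3.808): F = (-1.57449, 0.49592), so ‖F‖₂ = 1.651.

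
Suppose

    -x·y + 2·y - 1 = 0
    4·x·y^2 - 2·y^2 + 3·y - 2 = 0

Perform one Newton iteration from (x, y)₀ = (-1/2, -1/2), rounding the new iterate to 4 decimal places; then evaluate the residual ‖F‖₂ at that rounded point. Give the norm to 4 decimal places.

0.0000

At (-1/2, -1/2): F = (-2.2500, -4.5000).
Jacobian J = [[-y, -x + 2], [4·y^2, 8·x·y - 4·y + 3]].
At the point, J = [[0.5000, 2.5000], [1.0000, 7.0000]] (det J = 1.0000).
Solving J·Δ = −F gives Δ = (4.5000, 0.0000).
Then the next iterate is (x, y)₁ = (4.0000, -0.5000).
Re-evaluating at (4.0000, -0.5000): F = (0.0000, 0.0000), so ‖F‖₂ = 0.0000.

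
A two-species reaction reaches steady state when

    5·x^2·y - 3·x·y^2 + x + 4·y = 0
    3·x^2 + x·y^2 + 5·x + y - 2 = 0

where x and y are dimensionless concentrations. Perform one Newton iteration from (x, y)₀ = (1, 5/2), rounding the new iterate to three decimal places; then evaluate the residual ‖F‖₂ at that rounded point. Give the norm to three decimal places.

At (1, 5/2): F = (4.750, 14.750).
Jacobian J = [[10·x·y - 3·y^2 + 1, 5·x^2 - 6·x·y + 4], [6·x + y^2 + 5, 2·x·y + 1]].
At the point, J = [[7.250, -6.000], [17.250, 6.000]] (det J = 147.000).
Solving J·Δ = −F gives Δ = (-0.796, -0.170).
Then the next iterate is (x, y)₁ = (0.204, 2.330).
Re-evaluating at (0.204, 2.330): F = (6.68634, 2.58234), so ‖F‖₂ = 7.168.

7.168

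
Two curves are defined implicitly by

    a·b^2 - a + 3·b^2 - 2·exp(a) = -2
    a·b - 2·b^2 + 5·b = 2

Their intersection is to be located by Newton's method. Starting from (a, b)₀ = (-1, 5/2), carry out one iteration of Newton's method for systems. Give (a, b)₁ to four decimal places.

(-1.8368, 1.4013)

At (-1, 5/2): F = (14.764241, -4.5000).
Jacobian J = [[b^2 - 2·exp(a) - 1, 2·a·b + 6·b], [b, a - 4·b + 5]].
At the point, J = [[4.514241, 10.0000], [2.5000, -6.0000]] (det J = -52.085447).
Solving J·Δ = −F gives Δ = (-0.8368, -1.0987).
Then the next iterate is (a, b)₁ = (-1.8368, 1.4013).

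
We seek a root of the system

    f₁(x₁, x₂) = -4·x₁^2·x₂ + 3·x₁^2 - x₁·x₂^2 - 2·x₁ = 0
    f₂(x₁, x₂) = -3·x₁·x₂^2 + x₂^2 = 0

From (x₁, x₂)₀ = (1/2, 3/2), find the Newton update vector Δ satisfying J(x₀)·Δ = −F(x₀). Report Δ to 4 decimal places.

(0.2500, -1.8750)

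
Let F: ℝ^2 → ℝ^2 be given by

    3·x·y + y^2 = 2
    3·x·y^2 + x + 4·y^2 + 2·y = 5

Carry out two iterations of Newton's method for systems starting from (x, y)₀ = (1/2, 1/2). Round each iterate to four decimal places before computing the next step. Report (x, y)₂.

At (1/2, 1/2): F = (-1.0000, -2.1250).
Jacobian J = [[3·y, 3·x + 2·y], [3·y^2 + 1, 6·x·y + 8·y + 2]].
At the point, J = [[1.5000, 2.5000], [1.7500, 7.5000]] (det J = 6.8750).
Solving J·Δ = −F gives Δ = (0.3182, 0.2091).
Then the next iterate is (x, y)₁ = (0.8182, 0.7091).
Round to (0.8182, 0.7091) and repeat: F = (0.243380, 0.481920), J = [[2.1273, 3.8728], [2.508468, 11.153914]].
Δ = (-0.0605, -0.0296), so (x, y)₂ = (0.7577, 0.6795).

(0.7577, 0.6795)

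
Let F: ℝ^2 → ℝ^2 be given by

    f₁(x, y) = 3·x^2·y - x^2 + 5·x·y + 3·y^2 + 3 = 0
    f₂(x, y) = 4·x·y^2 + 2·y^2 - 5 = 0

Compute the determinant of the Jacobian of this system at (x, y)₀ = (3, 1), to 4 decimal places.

284.0000

J = [[6·x·y - 2·x + 5·y, 3·x^2 + 5·x + 6·y], [4·y^2, 8·x·y + 4·y]].
At the point, J = [[17.0000, 48.0000], [4.0000, 28.0000]].
det J = 284.0000.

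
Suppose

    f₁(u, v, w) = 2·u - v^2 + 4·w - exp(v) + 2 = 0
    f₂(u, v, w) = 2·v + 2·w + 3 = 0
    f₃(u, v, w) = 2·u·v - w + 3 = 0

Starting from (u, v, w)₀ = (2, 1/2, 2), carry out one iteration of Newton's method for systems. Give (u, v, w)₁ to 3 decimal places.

(0.375, -0.575, -0.925)

At (2, 1/2, 2): F = (12.10128, 8.000, 3.000).
Jacobian J = [[2, -2·v - exp(v), 4], [0, 2, 2], [2·v, 2·u, -1]].
At the point, J = [[2.000, -2.64872, 4.000], [0.000, 2.000, 2.000], [1.000, 4.000, -1.000]] (det J = -33.29744).
Solving J·Δ = −F gives Δ = (-1.625, -1.075, -2.925).
Then the next iterate is (u, v, w)₁ = (0.375, -0.575, -0.925).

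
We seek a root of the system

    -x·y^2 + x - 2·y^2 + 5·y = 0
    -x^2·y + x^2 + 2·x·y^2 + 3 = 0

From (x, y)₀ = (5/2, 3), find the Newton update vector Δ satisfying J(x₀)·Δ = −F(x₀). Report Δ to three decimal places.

At (5/2, 3): F = (-23.000, 35.500).
Jacobian J = [[-y^2 + 1, -2·x·y - 4·y + 5], [-2·x·y + 2·x + 2·y^2, -x^2 + 4·x·y]].
At the point, J = [[-8.000, -22.000], [8.000, 23.750]] (det J = -14.000).
Solving J·Δ = −F gives Δ = (16.768, -7.143).

(16.768, -7.143)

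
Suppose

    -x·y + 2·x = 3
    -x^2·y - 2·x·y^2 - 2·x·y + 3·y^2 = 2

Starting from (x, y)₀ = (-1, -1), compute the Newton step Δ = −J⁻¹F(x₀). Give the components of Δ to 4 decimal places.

(2.0800, -0.2400)

At (-1, -1): F = (-6.0000, 2.0000).
Jacobian J = [[-y + 2, -x], [-2·x·y - 2·y^2 - 2·y, -x^2 - 4·x·y - 2·x + 6·y]].
At the point, J = [[3.0000, 1.0000], [-2.0000, -9.0000]] (det J = -25.0000).
Solving J·Δ = −F gives Δ = (2.0800, -0.2400).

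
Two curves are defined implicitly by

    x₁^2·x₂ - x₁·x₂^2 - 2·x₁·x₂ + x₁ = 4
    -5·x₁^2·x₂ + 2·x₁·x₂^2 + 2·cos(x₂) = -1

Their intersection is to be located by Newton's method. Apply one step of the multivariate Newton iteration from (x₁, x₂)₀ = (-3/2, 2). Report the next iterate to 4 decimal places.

(-0.4126, 2.2787)

At (-3/2, 2): F = (11.0000, -34.332294).
Jacobian J = [[2·x₁·x₂ - x₂^2 - 2·x₂ + 1, x₁^2 - 2·x₁·x₂ - 2·x₁], [-10·x₁·x₂ + 2·x₂^2, -5·x₁^2 + 4·x₁·x₂ - 2·sin(x₂)]].
At the point, J = [[-13.0000, 11.2500], [38.0000, -25.068595]] (det J = -101.608267).
Solving J·Δ = −F gives Δ = (1.0874, 0.2787).
Then the next iterate is (x₁, x₂)₁ = (-0.4126, 2.2787).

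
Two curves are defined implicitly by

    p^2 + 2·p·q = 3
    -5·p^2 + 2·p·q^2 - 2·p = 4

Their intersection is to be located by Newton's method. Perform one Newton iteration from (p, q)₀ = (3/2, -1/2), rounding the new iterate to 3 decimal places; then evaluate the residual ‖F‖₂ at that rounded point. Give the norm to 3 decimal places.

4.805

At (3/2, -1/2): F = (-2.250, -17.500).
Jacobian J = [[2·p + 2·q, 2·p], [-10·p + 2·q^2 - 2, 4·p·q]].
At the point, J = [[2.000, 3.000], [-16.500, -3.000]] (det J = 43.500).
Solving J·Δ = −F gives Δ = (-1.362, 1.658).
Then the next iterate is (p, q)₁ = (0.138, 1.158).
Re-evaluating at (0.138, 1.158): F = (-2.66135, -4.00111), so ‖F‖₂ = 4.805.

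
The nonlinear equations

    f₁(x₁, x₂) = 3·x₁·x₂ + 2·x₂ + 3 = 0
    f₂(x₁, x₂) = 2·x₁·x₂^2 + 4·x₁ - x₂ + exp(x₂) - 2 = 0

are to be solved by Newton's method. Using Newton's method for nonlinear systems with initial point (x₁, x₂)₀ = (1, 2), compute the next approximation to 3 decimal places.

At (1, 2): F = (13.000, 15.38906).
Jacobian J = [[3·x₂, 3·x₁ + 2], [2·x₂^2 + 4, 4·x₁·x₂ + exp(x₂) - 1]].
At the point, J = [[6.000, 5.000], [12.000, 14.38906]] (det J = 26.33434).
Solving J·Δ = −F gives Δ = (-4.181, 2.418).
Then the next iterate is (x₁, x₂)₁ = (-3.181, 4.418).

(-3.181, 4.418)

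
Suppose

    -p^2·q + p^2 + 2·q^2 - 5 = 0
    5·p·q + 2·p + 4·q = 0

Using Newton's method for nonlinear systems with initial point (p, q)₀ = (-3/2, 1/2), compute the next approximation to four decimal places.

At (-3/2, 1/2): F = (-3.3750, -4.7500).
Jacobian J = [[-2·p·q + 2·p, -p^2 + 4·q], [5·q + 2, 5·p + 4]].
At the point, J = [[-1.5000, -0.2500], [4.5000, -3.5000]] (det J = 6.3750).
Solving J·Δ = −F gives Δ = (-1.6667, -3.5000).
Then the next iterate is (p, q)₁ = (-3.1667, -3.0000).

(-3.1667, -3.0000)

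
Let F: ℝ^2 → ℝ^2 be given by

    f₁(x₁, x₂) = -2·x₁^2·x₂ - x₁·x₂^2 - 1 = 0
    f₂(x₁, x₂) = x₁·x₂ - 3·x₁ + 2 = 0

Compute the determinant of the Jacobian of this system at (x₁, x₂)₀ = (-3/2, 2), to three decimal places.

-10.500

J = [[-4·x₁·x₂ - x₂^2, -2·x₁^2 - 2·x₁·x₂], [x₂ - 3, x₁]].
At the point, J = [[8.000, 1.500], [-1.000, -1.500]].
det J = -10.500.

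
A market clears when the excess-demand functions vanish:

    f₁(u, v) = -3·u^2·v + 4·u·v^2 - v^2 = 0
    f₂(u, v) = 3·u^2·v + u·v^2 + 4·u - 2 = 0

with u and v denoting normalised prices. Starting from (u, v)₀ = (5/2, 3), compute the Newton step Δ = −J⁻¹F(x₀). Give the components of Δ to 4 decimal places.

At (5/2, 3): F = (24.7500, 86.7500).
Jacobian J = [[-6·u·v + 4·v^2, -3·u^2 + 8·u·v - 2·v], [6·u·v + v^2 + 4, 3·u^2 + 2·u·v]].
At the point, J = [[-9.0000, 35.2500], [58.0000, 33.7500]] (det J = -2348.2500).
Solving J·Δ = −F gives Δ = (-0.9465, -0.9438).

(-0.9465, -0.9438)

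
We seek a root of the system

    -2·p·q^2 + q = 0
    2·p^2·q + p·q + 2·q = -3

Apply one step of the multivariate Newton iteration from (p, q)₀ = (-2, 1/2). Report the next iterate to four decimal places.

At (-2, 1/2): F = (1.5000, 7.0000).
Jacobian J = [[-2·q^2, -4·p·q + 1], [4·p·q + q, 2·p^2 + p + 2]].
At the point, J = [[-0.5000, 5.0000], [-3.5000, 8.0000]] (det J = 13.5000).
Solving J·Δ = −F gives Δ = (1.7037, -0.1296).
Then the next iterate is (p, q)₁ = (-0.2963, 0.3704).

(-0.2963, 0.3704)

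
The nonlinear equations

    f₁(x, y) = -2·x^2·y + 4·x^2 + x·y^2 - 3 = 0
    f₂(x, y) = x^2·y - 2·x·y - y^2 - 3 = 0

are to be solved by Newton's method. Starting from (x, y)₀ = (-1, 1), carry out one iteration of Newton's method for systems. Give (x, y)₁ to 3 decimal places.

(-1.316, 0.737)

At (-1, 1): F = (-2.000, -1.000).
Jacobian J = [[-4·x·y + 8·x + y^2, -2·x^2 + 2·x·y], [2·x·y - 2·y, x^2 - 2·x - 2·y]].
At the point, J = [[-3.000, -4.000], [-4.000, 1.000]] (det J = -19.000).
Solving J·Δ = −F gives Δ = (-0.316, -0.263).
Then the next iterate is (x, y)₁ = (-1.316, 0.737).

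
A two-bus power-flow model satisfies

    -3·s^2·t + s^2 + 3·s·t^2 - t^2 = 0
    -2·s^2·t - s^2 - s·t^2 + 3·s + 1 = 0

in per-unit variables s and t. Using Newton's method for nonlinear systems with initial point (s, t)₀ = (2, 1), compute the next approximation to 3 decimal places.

At (2, 1): F = (-3.000, -7.000).
Jacobian J = [[-6·s·t + 2·s + 3·t^2, -3·s^2 + 6·s·t - 2·t], [-4·s·t - 2·s - t^2 + 3, -2·s^2 - 2·s·t]].
At the point, J = [[-5.000, -2.000], [-10.000, -12.000]] (det J = 40.000).
Solving J·Δ = −F gives Δ = (-0.550, -0.125).
Then the next iterate is (s, t)₁ = (1.450, 0.875).

(1.450, 0.875)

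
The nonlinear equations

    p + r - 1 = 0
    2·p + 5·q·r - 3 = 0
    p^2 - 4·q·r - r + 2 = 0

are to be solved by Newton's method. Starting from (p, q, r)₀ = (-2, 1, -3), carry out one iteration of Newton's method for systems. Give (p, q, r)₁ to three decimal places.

(-3.857, 1.905, 4.857)

At (-2, 1, -3): F = (-6.000, -22.000, 21.000).
Jacobian J = [[1, 0, 1], [2, 5·r, 5·q], [2·p, -4·r, -4·q - 1]].
At the point, J = [[1.000, 0.000, 1.000], [2.000, -15.000, 5.000], [-4.000, 12.000, -5.000]] (det J = -21.000).
Solving J·Δ = −F gives Δ = (-1.857, 0.905, 7.857).
Then the next iterate is (p, q, r)₁ = (-3.857, 1.905, 4.857).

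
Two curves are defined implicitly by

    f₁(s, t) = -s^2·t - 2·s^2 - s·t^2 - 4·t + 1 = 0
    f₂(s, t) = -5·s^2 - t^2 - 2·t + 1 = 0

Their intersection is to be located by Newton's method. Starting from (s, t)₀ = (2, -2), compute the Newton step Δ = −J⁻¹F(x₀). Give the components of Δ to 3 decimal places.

At (2, -2): F = (1.000, -19.000).
Jacobian J = [[-2·s·t - 4·s - t^2, -s^2 - 2·s·t - 4], [-10·s, -2·t - 2]].
At the point, J = [[-4.000, 0.000], [-20.000, 2.000]] (det J = -8.000).
Solving J·Δ = −F gives Δ = (0.250, 12.000).

(0.250, 12.000)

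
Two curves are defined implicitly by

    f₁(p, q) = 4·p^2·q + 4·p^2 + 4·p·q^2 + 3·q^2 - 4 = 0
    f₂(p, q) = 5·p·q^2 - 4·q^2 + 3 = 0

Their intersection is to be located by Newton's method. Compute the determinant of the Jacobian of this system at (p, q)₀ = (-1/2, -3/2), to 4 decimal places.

237.0000

J = [[8·p·q + 8·p + 4·q^2, 4·p^2 + 8·p·q + 6·q], [5·q^2, 10·p·q - 8·q]].
At the point, J = [[11.0000, -2.0000], [11.2500, 19.5000]].
det J = 237.0000.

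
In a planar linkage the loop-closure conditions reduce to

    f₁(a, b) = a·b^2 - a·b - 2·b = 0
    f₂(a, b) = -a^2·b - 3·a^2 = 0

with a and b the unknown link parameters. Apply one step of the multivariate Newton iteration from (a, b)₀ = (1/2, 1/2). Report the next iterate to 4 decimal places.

At (1/2, 1/2): F = (-1.1250, -0.8750).
Jacobian J = [[b^2 - b, 2·a·b - a - 2], [-2·a·b - 6·a, -a^2]].
At the point, J = [[-0.2500, -2.0000], [-3.5000, -0.2500]] (det J = -6.9375).
Solving J·Δ = −F gives Δ = (-0.2117, -0.5360).
Then the next iterate is (a, b)₁ = (0.2883, -0.0360).

(0.2883, -0.0360)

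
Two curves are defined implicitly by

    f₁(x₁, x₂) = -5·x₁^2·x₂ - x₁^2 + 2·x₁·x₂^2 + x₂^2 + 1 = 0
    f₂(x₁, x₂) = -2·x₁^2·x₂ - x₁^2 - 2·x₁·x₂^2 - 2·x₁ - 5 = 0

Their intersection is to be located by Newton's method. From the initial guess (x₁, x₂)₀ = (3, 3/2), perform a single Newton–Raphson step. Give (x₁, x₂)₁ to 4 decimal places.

At (3, 3/2): F = (-59.7500, -60.5000).
Jacobian J = [[-10·x₁·x₂ - 2·x₁ + 2·x₂^2, -5·x₁^2 + 4·x₁·x₂ + 2·x₂], [-4·x₁·x₂ - 2·x₁ - 2·x₂^2 - 2, -2·x₁^2 - 4·x₁·x₂]].
At the point, J = [[-46.5000, -24.0000], [-30.5000, -36.0000]] (det J = 942.0000).
Solving J·Δ = −F gives Δ = (-0.7420, -1.0519).
Then the next iterate is (x₁, x₂)₁ = (2.2580, 0.4481).

(2.2580, 0.4481)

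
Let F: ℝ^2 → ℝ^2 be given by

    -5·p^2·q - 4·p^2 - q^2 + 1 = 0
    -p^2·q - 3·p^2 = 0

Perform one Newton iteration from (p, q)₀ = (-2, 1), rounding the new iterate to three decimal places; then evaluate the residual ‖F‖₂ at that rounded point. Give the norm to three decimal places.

At (-2, 1): F = (-36.000, -16.000).
Jacobian J = [[-10·p·q - 8·p, -5·p^2 - 2·q], [-2·p·q - 6·p, -p^2]].
At the point, J = [[36.000, -22.000], [16.000, -4.000]] (det J = 208.000).
Solving J·Δ = −F gives Δ = (1.000, 0.000).
Then the next iterate is (p, q)₁ = (-1.000, 1.000).
Re-evaluating at (-1.000, 1.000): F = (-9.000, -4.000), so ‖F‖₂ = 9.849.

9.849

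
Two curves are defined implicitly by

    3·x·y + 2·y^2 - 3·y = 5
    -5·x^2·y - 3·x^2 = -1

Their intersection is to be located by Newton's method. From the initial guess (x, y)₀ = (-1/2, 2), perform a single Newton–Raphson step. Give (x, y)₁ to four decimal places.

(-0.2099, 3.2170)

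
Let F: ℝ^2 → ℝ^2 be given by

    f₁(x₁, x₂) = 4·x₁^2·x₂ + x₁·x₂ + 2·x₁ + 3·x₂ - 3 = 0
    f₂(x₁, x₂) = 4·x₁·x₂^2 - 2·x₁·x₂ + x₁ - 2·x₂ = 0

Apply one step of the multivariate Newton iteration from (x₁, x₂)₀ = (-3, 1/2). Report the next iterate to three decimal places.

At (-3, 1/2): F = (9.000, -4.000).
Jacobian J = [[8·x₁·x₂ + x₂ + 2, 4·x₁^2 + x₁ + 3], [4·x₂^2 - 2·x₂ + 1, 8·x₁·x₂ - 2·x₁ - 2]].
At the point, J = [[-9.500, 36.000], [1.000, -8.000]] (det J = 40.000).
Solving J·Δ = −F gives Δ = (-1.800, -0.725).
Then the next iterate is (x₁, x₂)₁ = (-4.800, -0.225).

(-4.800, -0.225)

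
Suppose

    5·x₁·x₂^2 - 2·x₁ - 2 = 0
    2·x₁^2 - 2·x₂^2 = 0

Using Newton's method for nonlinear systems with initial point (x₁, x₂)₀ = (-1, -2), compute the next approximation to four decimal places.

(-0.8214, -1.1607)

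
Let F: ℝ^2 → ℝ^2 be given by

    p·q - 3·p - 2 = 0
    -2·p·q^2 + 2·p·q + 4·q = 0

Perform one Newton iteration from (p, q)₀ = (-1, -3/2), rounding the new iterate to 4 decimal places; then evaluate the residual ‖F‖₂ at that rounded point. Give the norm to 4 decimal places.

At (-1, -3/2): F = (2.5000, 1.5000).
Jacobian J = [[q - 3, p], [-2·q^2 + 2·q, -4·p·q + 2·p + 4]].
At the point, J = [[-4.5000, -1.0000], [-7.5000, -4.0000]] (det J = 10.5000).
Solving J·Δ = −F gives Δ = (0.8095, -1.1429).
Then the next iterate is (p, q)₁ = (-0.1905, -2.6429).
Re-evaluating at (-0.1905, -2.6429): F = (-0.925028, -6.903400), so ‖F‖₂ = 6.9651.

6.9651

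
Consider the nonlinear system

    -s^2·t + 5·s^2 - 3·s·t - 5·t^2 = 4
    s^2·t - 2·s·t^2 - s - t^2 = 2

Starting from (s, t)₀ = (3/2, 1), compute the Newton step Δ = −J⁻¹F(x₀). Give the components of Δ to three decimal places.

(-1.199, -0.913)

At (3/2, 1): F = (-4.500, -5.250).
Jacobian J = [[-2·s·t + 10·s - 3·t, -s^2 - 3·s - 10·t], [2·s·t - 2·t^2 - 1, s^2 - 4·s·t - 2·t]].
At the point, J = [[9.000, -16.750], [0.000, -5.750]] (det J = -51.750).
Solving J·Δ = −F gives Δ = (-1.199, -0.913).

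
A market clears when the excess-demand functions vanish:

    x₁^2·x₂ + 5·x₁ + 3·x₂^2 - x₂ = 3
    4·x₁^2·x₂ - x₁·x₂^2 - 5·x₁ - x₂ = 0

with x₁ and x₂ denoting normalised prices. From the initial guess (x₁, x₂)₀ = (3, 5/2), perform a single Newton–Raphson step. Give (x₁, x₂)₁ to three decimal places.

(2.693, 0.560)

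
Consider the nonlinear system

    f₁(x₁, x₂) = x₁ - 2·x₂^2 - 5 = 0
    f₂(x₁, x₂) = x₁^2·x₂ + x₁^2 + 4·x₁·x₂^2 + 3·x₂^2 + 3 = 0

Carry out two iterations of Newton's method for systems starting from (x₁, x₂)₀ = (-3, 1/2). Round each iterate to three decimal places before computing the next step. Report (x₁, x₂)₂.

(-1.468, -0.864)

At (-3, 1/2): F = (-8.500, 14.250).
Jacobian J = [[1, -4·x₂], [2·x₁·x₂ + 2·x₁ + 4·x₂^2, x₁^2 + 8·x₁·x₂ + 6·x₂]].
At the point, J = [[1.000, -2.000], [-8.000, 0.000]] (det J = -16.000).
Solving J·Δ = −F gives Δ = (1.781, -3.359).
Then the next iterate is (x₁, x₂)₁ = (-1.219, -2.859).
Round to (-1.219, -2.859) and repeat: F = (-22.56676, -15.09660), J = [[1.000, 11.436], [37.22777, 12.21293]].
Δ = (-0.249, 1.995), so (x₁, x₂)₂ = (-1.468, -0.864).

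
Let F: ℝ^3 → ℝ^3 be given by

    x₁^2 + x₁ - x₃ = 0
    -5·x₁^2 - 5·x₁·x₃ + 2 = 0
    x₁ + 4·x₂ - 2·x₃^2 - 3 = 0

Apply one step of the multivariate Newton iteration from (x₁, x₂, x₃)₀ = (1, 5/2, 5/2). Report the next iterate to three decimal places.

At (1, 5/2, 5/2): F = (-0.500, -15.500, -4.500).
Jacobian J = [[2·x₁ + 1, 0, -1], [-10·x₁ - 5·x₃, 0, -5·x₁], [1, 4, -4·x₃]].
At the point, J = [[3.000, 0.000, -1.000], [-22.500, 0.000, -5.000], [1.000, 4.000, -10.000]] (det J = 150.000).
Solving J·Δ = −F gives Δ = (-0.347, -2.638, -1.540).
Then the next iterate is (x₁, x₂, x₃)₁ = (0.653, -0.138, 0.960).

(0.653, -0.138, 0.960)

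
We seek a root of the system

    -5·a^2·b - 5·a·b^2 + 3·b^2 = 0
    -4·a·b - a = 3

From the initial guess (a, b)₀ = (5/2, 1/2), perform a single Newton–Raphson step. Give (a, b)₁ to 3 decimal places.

At (5/2, 1/2): F = (-18.000, -10.500).
Jacobian J = [[-10·a·b - 5·b^2, -5·a^2 - 10·a·b + 6·b], [-4·b - 1, -4·a]].
At the point, J = [[-13.750, -40.750], [-3.000, -10.000]] (det J = 15.250).
Solving J·Δ = −F gives Δ = (16.254, -5.926).
Then the next iterate is (a, b)₁ = (18.754, -5.426).

(18.754, -5.426)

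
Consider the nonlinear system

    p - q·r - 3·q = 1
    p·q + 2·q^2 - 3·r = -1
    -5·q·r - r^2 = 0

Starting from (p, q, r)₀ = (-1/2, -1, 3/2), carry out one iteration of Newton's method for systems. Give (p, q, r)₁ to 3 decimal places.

At (-1/2, -1, 3/2): F = (3.000, -1.000, 5.250).
Jacobian J = [[1, -r - 3, -q], [q, p + 4·q, -3], [0, -5·r, -5·q - 2·r]].
At the point, J = [[1.000, -4.500, 1.000], [-1.000, -4.500, -3.000], [0.000, -7.500, 2.000]] (det J = -33.000).
Solving J·Δ = −F gives Δ = (-0.045, 0.439, -0.977).
Then the next iterate is (p, q, r)₁ = (-0.545, -0.561, 0.523).

(-0.545, -0.561, 0.523)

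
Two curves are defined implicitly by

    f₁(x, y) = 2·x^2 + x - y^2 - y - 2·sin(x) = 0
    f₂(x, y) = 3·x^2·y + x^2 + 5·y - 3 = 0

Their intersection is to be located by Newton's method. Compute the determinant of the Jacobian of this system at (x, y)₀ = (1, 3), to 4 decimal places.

171.3552

J = [[4·x - 2·cos(x) + 1, -2·y - 1], [6·x·y + 2·x, 3·x^2 + 5]].
At the point, J = [[3.919395, -7.0000], [20.0000, 8.0000]].
det J = 171.3552.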